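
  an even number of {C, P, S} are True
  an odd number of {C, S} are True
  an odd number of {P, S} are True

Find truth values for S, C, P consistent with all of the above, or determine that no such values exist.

S=F; C=T; P=T

{C, P, S}: 2 true → even ✓
{C, S}: 1 true → odd ✓
{P, S}: 1 true → odd ✓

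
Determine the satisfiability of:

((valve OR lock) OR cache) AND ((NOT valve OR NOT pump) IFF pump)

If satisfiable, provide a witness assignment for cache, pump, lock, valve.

cache=T, pump=T, lock=F, valve=F

  (valve OR lock) OR cache = True
    valve OR lock = False
  (NOT valve OR NOT pump) IFF pump = True
    NOT valve OR NOT pump = True
      NOT valve = True
      NOT pump = False
Both conjuncts True, so the formula holds.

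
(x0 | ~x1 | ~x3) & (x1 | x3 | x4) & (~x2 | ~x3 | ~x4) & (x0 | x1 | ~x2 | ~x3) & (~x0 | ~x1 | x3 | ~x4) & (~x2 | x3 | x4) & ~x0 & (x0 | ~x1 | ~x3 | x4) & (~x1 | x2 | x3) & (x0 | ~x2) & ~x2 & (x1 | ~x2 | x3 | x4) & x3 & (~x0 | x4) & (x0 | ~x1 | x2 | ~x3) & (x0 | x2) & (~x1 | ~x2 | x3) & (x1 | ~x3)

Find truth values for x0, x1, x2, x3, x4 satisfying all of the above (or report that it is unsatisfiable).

UNSATISFIABLE

Case x0 = True:
  Clause (~x0) is falsified — contradiction.
Case x0 = False:
  (x0 | ~x2) forces x2 = False.
  Clause (x0 | x2) is falsified — contradiction.
Both cases fail, so the formula is unsatisfiable.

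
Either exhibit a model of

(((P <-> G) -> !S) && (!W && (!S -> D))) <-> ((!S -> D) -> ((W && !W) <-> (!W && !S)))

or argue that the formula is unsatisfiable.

S=T, P=T, D=T, W=F, G=F

  (((P <-> G) -> !S) && (!W && (!S -> D))) <-> ((!S -> D) -> ((W && !W) <-> (!W && !S))) = True
    ((P <-> G) -> !S) && (!W && (!S -> D)) = True
      (P <-> G) -> !S = True
        P <-> G = False
        !S = False
      !W && (!S -> D) = True
        !W = True
        !S -> D = True
          !S = False
    (!S -> D) -> ((W && !W) <-> (!W && !S)) = True
      !S -> D = True
        !S = False
      (W && !W) <-> (!W && !S) = True
        W && !W = False
          !W = True
        !W && !S = False
          !W = True
          !S = False
The formula evaluates to True.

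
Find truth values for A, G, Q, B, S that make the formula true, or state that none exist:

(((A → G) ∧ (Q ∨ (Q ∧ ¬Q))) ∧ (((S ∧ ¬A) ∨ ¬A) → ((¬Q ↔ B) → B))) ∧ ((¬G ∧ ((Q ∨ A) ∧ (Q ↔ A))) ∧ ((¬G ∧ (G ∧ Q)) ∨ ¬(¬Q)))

The formula is unsatisfiable.

Case Q = True: the formula simplifies to ((A → G) ∧ (((S ∧ ¬A) ∨ ¬A) → (¬B → B))) ∧ (¬G ∧ A).
  A = True: simplifies to G ∧ ¬G.
    G = True: the conjunct ¬G is False.
    G = False: the conjunct G is False.
  A = False: the conjunct A is False.
Case Q = False: the conjunct Q ∨ (Q ∧ ¬Q) becomes False ∨ (False ∧ True) = False.
Both cases fail — unsatisfiable.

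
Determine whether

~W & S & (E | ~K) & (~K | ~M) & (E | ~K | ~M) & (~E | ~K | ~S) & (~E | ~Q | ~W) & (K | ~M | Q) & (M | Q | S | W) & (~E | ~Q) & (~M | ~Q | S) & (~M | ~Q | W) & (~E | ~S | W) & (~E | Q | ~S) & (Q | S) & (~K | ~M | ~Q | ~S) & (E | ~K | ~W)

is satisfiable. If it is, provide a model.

E = False, M = False, Q = True, W = False, S = True, K = False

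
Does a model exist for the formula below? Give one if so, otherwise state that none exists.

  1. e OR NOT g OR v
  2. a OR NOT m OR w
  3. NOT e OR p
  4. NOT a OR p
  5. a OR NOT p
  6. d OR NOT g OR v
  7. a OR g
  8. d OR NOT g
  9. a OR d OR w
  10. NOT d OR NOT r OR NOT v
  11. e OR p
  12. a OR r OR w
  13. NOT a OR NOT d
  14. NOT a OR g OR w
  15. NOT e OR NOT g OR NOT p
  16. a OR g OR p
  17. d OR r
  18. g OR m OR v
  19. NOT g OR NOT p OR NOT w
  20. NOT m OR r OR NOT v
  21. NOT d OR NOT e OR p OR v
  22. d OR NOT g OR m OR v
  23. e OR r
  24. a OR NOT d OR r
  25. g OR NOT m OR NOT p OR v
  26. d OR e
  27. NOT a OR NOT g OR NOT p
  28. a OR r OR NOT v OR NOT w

e=T, d=F, v=T, g=F, r=T, m=F, a=T, w=T, p=T

Try e = False:
  (e OR p) forces p = True.
  (a OR NOT p) forces a = True.
  (NOT a OR NOT d) forces d = False.
  clause (d OR e) is falsified — backtrack.
So e = True.
  then (NOT e OR p) forces p = True.
  then (a OR NOT p) forces a = True.
  then (NOT a OR NOT d) forces d = False.
  then (NOT e OR NOT g OR NOT p) forces g = False.
  then (d OR r) forces r = True.
  then (NOT a OR g OR w) forces w = True.
Set v = True.
Set m = False.
All clauses satisfied.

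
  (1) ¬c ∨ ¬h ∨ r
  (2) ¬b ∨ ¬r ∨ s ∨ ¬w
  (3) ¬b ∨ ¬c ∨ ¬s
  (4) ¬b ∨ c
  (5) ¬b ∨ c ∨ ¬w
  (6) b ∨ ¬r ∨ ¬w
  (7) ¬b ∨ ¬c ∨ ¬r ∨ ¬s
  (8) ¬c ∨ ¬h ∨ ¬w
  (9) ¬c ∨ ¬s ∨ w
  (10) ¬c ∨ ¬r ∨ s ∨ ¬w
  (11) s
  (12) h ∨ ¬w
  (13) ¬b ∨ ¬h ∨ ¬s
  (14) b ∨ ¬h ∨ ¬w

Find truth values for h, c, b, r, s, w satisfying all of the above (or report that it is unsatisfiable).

h: False, c: False, b: False, r: False, s: True, w: False

Unit clause (s) forces s = True.
Set h = False.
  then (h ∨ ¬w) forces w = False.
  then (¬c ∨ ¬s ∨ w) forces c = False.
  then (¬b ∨ c) forces b = False.
Set r = False.
All clauses satisfied.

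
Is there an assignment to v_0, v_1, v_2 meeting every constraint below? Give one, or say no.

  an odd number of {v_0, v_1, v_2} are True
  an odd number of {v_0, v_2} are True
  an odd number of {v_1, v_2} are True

v_0 = False, v_1 = False, v_2 = True

{v_0, v_1, v_2}: 1 true → odd ✓
{v_0, v_2}: 1 true → odd ✓
{v_1, v_2}: 1 true → odd ✓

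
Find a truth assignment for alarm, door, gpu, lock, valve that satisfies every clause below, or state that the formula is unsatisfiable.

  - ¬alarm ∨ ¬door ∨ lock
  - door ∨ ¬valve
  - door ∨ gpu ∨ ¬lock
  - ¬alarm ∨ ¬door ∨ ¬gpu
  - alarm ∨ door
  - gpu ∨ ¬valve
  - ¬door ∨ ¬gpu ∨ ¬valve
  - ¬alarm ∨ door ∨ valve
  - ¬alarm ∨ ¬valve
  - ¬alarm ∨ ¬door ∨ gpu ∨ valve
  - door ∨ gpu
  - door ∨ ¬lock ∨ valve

Try alarm = True:
  (¬alarm ∨ ¬valve) forces valve = False.
  (¬alarm ∨ door ∨ valve) forces door = True.
  (¬alarm ∨ ¬door ∨ lock) forces lock = True.
  (¬alarm ∨ ¬door ∨ ¬gpu) forces gpu = False.
  clause (¬alarm ∨ ¬door ∨ gpu ∨ valve) is falsified — backtrack.
So alarm = False.
  then (alarm ∨ door) forces door = True.
Set gpu = False.
  then (gpu ∨ ¬valve) forces valve = False.
Set lock = True.
All clauses satisfied.

alarm = False; door = True; gpu = False; lock = True; valve = False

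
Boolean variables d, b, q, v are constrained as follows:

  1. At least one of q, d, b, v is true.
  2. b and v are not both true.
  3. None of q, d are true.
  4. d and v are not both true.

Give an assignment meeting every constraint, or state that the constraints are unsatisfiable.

d = False, b = True, q = False, v = False

  (1) {q, d, b, v}: 1 true — at least one ✓
  (2) b=T, v=F — not both ✓
  (3) {q, d}: 0 true — none ✓
  (4) d=F, v=F — not both ✓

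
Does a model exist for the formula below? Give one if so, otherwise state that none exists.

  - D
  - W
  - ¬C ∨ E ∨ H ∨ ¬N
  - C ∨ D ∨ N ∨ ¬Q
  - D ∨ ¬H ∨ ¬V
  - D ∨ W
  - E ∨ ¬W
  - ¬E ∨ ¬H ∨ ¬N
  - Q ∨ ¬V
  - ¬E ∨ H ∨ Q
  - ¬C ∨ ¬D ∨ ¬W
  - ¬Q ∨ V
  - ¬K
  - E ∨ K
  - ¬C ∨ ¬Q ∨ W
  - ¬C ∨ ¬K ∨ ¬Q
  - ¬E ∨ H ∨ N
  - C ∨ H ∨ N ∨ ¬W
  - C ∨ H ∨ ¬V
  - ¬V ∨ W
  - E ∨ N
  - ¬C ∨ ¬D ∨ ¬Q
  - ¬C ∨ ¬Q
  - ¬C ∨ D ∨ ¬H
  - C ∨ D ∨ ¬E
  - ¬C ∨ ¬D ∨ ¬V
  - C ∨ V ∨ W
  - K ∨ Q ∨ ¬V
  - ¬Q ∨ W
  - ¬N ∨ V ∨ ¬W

H=T, Q=T, D=T, C=F, W=T, V=T, N=F, E=T, K=F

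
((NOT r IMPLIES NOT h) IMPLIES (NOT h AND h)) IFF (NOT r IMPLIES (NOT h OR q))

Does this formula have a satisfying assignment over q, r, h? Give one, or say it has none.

q = True, r = False, h = True

  ((NOT r IMPLIES NOT h) IMPLIES (NOT h AND h)) IFF (NOT r IMPLIES (NOT h OR q)) = True
    (NOT r IMPLIES NOT h) IMPLIES (NOT h AND h) = True
      NOT r IMPLIES NOT h = False
        NOT r = True
        NOT h = False
      NOT h AND h = False
        NOT h = False
    NOT r IMPLIES (NOT h OR q) = True
      NOT r = True
      NOT h OR q = True
        NOT h = False
The formula evaluates to True.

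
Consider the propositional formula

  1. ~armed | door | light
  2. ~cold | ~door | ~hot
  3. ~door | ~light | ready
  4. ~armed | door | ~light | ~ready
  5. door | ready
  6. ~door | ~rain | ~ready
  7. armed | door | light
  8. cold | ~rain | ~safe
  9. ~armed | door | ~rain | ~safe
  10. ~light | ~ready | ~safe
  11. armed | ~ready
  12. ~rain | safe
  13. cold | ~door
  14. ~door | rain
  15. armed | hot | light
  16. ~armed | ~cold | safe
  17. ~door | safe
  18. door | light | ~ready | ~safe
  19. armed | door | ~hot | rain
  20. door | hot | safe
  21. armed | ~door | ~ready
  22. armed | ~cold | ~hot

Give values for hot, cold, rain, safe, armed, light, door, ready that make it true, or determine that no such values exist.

hot=F, cold=T, rain=T, safe=T, armed=T, light=F, door=T, ready=F

Set hot = False.
Try cold = False:
  (cold | ~door) forces door = False.
  (door | ready) forces ready = True.
  (armed | ~ready) forces armed = True.
  (~armed | door | light) forces light = True.
  clause (~armed | door | ~light | ~ready) is falsified — backtrack.
So cold = True.
Try rain = False:
  (~door | rain) forces door = False.
  (door | ready) forces ready = True.
  (armed | ~ready) forces armed = True.
  (~armed | door | light) forces light = True.
  clause (~armed | door | ~light | ~ready) is falsified — backtrack.
So rain = True.
  then (~rain | safe) forces safe = True.
Set armed = True.
  then (~armed | door | ~rain | ~safe) forces door = True.
  then (~door | ~rain | ~ready) forces ready = False.
  then (~door | ~light | ready) forces light = False.
All clauses satisfied.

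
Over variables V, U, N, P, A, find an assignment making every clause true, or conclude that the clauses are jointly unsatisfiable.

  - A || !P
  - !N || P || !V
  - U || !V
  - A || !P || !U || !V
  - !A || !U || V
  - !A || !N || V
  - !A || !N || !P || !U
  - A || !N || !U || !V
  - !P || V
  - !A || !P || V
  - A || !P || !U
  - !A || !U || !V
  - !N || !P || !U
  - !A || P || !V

V: False, U: False, N: True, P: False, A: False

Set V = False.
  then (!P || V) forces P = False.
Set U = False.
Set N = True.
  then (!A || !N || V) forces A = False.
All clauses satisfied.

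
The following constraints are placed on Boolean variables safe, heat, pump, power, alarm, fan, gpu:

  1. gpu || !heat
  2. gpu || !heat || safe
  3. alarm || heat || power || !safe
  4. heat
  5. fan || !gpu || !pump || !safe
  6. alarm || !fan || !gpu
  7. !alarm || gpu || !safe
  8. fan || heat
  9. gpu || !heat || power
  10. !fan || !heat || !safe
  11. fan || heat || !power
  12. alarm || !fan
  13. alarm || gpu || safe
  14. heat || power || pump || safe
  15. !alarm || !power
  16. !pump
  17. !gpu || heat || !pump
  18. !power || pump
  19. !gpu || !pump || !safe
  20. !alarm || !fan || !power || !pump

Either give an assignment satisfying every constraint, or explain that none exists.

safe = True; heat = True; pump = False; power = False; alarm = True; fan = False; gpu = True

Unit clause (heat) forces heat = True.
Unit clause (!pump) forces pump = False.
In (!power || pump) only !power is left, so power = False.
In (gpu || !heat) only gpu is left, so gpu = True.
Set safe = True.
  then (!fan || !heat || !safe) forces fan = False.
Set alarm = True.
All clauses satisfied.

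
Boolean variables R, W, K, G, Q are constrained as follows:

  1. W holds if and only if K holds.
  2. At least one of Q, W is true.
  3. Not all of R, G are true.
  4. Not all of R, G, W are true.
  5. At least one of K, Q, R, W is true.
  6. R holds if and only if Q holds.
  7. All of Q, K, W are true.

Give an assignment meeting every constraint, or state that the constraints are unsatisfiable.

R: True, W: True, K: True, G: False, Q: True

  (1) W=T, K=T — same ✓
  (2) {Q, W}: 2 true — at least one ✓
  (3) {R, G}: 1/2 true — not all ✓
  (4) {R, G, W}: 2/3 true — not all ✓
  (5) {K, Q, R, W}: 4 true — at least one ✓
  (6) R=T, Q=T — same ✓
  (7) {Q, K, W}: all 3 true ✓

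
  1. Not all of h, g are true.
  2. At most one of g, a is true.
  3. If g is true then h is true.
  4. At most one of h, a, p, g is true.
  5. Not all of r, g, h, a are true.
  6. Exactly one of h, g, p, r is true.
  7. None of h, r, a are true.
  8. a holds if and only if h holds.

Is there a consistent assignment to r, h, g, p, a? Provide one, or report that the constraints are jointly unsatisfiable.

r = False, h = False, g = False, p = True, a = False

  (1) {h, g}: 0/2 true — not all ✓
  (2) {g, a}: 0 true — at most one ✓
  (3) g=F ⇒ h: vacuous ✓
  (4) {h, a, p, g}: 1 true — at most one ✓
  (5) {r, g, h, a}: 0/4 true — not all ✓
  (6) {h, g, p, r}: 1 true — exactly one ✓
  (7) {h, r, a}: 0 true — none ✓
  (8) a=F, h=F — same ✓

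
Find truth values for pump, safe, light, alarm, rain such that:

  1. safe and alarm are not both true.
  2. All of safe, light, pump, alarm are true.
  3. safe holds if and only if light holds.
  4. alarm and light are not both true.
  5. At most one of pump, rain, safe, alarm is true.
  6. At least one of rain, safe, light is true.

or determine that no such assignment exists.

No satisfying assignment exists.

Case pump = True:
  (2) forces safe = True.
  Constraint (5) is violated (pump=T, safe=T) — contradiction.
Case pump = False:
  Constraint (2) is violated (pump=F) — contradiction.
Both cases fail — unsatisfiable.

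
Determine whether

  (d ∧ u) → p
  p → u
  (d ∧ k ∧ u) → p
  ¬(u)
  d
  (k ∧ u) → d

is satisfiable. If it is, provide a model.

Unit clause (d) forces d = True.
Unit clause (¬u) forces u = False.
In (¬p ∨ u) only ¬p is left, so p = False.
Set k = True.
All clauses satisfied.

u=F; k=T; p=F; d=T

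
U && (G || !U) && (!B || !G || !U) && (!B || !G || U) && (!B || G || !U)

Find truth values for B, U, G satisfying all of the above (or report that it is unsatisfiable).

Unit clause (U) forces U = True.
In (G || !U) only G is left, so G = True.
In (!B || !G || !U) only !B is left, so B = False.
Check each clause:
  (U): U holds.
  (G || !U): G holds.
  (!B || !G || !U): !B holds.
  (!B || !G || U): !B holds.
  (!B || G || !U): !B holds.
All clauses satisfied.

B = False, U = True, G = True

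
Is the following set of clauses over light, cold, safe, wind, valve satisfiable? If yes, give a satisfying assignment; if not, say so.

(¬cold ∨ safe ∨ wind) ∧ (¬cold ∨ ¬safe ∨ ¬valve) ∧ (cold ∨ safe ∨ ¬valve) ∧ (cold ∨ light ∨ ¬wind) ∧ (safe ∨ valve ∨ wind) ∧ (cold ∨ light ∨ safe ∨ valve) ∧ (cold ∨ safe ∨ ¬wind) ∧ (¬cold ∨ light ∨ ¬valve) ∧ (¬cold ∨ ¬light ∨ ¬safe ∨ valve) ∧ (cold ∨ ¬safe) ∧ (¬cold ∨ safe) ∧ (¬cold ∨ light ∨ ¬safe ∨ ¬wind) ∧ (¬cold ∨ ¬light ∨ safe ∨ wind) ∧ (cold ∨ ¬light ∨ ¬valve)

light=F; cold=T; safe=T; wind=F; valve=F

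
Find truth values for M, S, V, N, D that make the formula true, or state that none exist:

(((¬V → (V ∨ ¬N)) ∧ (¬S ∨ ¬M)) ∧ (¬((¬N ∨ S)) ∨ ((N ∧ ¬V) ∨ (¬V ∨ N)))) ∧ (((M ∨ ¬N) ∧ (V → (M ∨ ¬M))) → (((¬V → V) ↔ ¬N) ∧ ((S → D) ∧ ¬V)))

M = False; S = False; V = True; N = True; D = False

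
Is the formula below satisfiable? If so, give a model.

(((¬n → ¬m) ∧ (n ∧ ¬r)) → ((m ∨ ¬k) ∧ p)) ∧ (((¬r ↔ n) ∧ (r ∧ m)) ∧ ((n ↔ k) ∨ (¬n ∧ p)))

m=T, k=F, p=T, n=F, r=T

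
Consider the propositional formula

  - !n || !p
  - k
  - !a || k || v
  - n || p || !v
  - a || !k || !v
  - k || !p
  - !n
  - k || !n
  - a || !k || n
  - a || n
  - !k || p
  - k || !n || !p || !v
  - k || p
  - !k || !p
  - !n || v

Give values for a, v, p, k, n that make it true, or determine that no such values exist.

Unsatisfiable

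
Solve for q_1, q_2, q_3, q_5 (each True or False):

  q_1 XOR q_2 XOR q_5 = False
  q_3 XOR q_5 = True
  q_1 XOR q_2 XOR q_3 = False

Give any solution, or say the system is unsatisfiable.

Adding constraints 1, 2, 3 mod 2: every variable appears an even number of times on the left, so the left side is 0.
But the right sides sum to 1 (mod 2). 0 ≠ 1 — the system is inconsistent.

The formula is unsatisfiable.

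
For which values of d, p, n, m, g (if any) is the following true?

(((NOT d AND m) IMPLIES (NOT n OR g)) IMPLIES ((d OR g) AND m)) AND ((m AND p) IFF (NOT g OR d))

d=T; p=T; n=T; m=T; g=F

  ((NOT d AND m) IMPLIES (NOT n OR g)) IMPLIES ((d OR g) AND m) = True
    (NOT d AND m) IMPLIES (NOT n OR g) = True
      NOT d AND m = False
        NOT d = False
      NOT n OR g = False
        NOT n = False
    (d OR g) AND m = True
      d OR g = True
  (m AND p) IFF (NOT g OR d) = True
    m AND p = True
    NOT g OR d = True
      NOT g = True
Both conjuncts True, so the formula holds.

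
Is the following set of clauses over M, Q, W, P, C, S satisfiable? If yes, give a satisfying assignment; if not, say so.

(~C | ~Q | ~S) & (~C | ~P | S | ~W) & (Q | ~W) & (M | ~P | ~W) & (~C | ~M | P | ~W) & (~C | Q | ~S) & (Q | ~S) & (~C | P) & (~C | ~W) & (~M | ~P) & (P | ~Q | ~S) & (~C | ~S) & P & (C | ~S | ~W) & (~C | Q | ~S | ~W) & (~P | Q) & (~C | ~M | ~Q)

M=F, Q=T, W=F, P=T, C=F, S=T

Unit clause (P) forces P = True.
In (~P | Q) only Q is left, so Q = True.
In (~M | ~P) only ~M is left, so M = False.
In (M | ~P | ~W) only ~W is left, so W = False.
Set C = False.
Set S = True.
All clauses satisfied.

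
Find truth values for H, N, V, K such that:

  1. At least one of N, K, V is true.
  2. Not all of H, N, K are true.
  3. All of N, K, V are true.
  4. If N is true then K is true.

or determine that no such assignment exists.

H = False, N = True, V = True, K = True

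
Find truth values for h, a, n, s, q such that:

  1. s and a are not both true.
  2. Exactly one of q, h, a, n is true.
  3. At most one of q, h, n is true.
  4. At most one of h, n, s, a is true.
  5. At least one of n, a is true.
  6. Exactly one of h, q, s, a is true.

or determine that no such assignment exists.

h = False, a = True, n = False, s = False, q = False

  (1) s=F, a=T — not both ✓
  (2) {q, h, a, n}: 1 true — exactly one ✓
  (3) {q, h, n}: 0 true — at most one ✓
  (4) {h, n, s, a}: 1 true — at most one ✓
  (5) {n, a}: 1 true — at least one ✓
  (6) {h, q, s, a}: 1 true — exactly one ✓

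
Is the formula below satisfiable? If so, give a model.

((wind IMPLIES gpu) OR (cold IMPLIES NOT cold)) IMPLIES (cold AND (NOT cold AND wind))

cold = True; wind = True; gpu = False

  ((wind IMPLIES gpu) OR (cold IMPLIES NOT cold)) IMPLIES (cold AND (NOT cold AND wind)) = True
    (wind IMPLIES gpu) OR (cold IMPLIES NOT cold) = False
      wind IMPLIES gpu = False
      cold IMPLIES NOT cold = False
        NOT cold = False
    cold AND (NOT cold AND wind) = False
      NOT cold AND wind = False
        NOT cold = False
The formula evaluates to True.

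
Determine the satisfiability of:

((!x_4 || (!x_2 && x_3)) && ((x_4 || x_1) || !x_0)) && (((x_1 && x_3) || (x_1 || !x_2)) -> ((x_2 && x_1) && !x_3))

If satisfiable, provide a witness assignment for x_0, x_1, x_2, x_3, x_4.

x_0=F, x_1=F, x_2=T, x_3=T, x_4=F

  (!x_4 || (!x_2 && x_3)) && ((x_4 || x_1) || !x_0) = True
    !x_4 || (!x_2 && x_3) = True
      !x_4 = True
      !x_2 && x_3 = False
        !x_2 = False
    (x_4 || x_1) || !x_0 = True
      x_4 || x_1 = False
      !x_0 = True
  ((x_1 && x_3) || (x_1 || !x_2)) -> ((x_2 && x_1) && !x_3) = True
    (x_1 && x_3) || (x_1 || !x_2) = False
      x_1 && x_3 = False
      x_1 || !x_2 = False
        !x_2 = False
    (x_2 && x_1) && !x_3 = False
      x_2 && x_1 = False
      !x_3 = False
Both conjuncts True, so the formula holds.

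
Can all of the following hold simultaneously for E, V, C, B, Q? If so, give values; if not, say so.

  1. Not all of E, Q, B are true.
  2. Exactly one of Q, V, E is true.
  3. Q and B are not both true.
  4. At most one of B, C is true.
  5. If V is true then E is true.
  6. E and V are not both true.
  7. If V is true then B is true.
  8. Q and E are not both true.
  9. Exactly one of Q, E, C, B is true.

E = False, V = False, C = False, B = False, Q = True

  (1) {E, Q, B}: 1/3 true — not all ✓
  (2) {Q, V, E}: 1 true — exactly one ✓
  (3) Q=T, B=F — not both ✓
  (4) {B, C}: 0 true — at most one ✓
  (5) V=F ⇒ E: vacuous ✓
  (6) E=F, V=F — not both ✓
  (7) V=F ⇒ B: vacuous ✓
  (8) Q=T, E=F — not both ✓
  (9) {Q, E, C, B}: 1 true — exactly one ✓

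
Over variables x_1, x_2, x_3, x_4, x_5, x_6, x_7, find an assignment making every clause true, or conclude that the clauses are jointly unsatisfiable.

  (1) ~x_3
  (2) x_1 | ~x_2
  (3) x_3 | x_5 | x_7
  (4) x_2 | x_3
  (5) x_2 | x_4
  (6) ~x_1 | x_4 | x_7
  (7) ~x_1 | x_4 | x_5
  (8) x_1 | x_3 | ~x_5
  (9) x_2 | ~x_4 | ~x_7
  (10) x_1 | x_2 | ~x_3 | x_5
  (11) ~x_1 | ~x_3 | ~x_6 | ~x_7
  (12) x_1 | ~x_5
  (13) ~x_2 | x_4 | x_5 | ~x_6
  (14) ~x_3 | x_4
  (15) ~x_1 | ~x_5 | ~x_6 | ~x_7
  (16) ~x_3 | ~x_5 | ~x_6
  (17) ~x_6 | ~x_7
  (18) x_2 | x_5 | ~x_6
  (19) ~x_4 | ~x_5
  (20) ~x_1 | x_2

Unit clause (~x_3) forces x_3 = False.
In (x_2 | x_3) only x_2 is left, so x_2 = True.
In (x_1 | ~x_2) only x_1 is left, so x_1 = True.
Set x_4 = False.
  then (~x_1 | x_4 | x_7) forces x_7 = True.
  then (~x_1 | x_4 | x_5) forces x_5 = True.
  then (~x_1 | ~x_5 | ~x_6 | ~x_7) forces x_6 = False.
All clauses satisfied.

x_1 = True, x_2 = True, x_3 = False, x_4 = False, x_5 = True, x_6 = False, x_7 = True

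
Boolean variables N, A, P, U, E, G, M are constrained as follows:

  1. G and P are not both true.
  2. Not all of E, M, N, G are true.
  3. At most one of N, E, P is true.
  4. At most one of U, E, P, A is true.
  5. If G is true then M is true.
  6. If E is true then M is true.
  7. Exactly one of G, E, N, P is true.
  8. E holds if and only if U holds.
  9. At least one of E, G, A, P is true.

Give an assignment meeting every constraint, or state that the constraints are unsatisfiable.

N=F, A=F, P=T, U=F, E=F, G=F, M=F

  (1) G=F, P=T — not both ✓
  (2) {E, M, N, G}: 0/4 true — not all ✓
  (3) {N, E, P}: 1 true — at most one ✓
  (4) {U, E, P, A}: 1 true — at most one ✓
  (5) G=F ⇒ M: vacuous ✓
  (6) E=F ⇒ M: vacuous ✓
  (7) {G, E, N, P}: 1 true — exactly one ✓
  (8) E=F, U=F — same ✓
  (9) {E, G, A, P}: 1 true — at least one ✓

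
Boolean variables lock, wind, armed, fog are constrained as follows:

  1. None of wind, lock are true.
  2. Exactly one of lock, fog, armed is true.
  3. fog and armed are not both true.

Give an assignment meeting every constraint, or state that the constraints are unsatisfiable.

lock=F, wind=F, armed=T, fog=F

  (1) {wind, lock}: 0 true — none ✓
  (2) {lock, fog, armed}: 1 true — exactly one ✓
  (3) fog=F, armed=T — not both ✓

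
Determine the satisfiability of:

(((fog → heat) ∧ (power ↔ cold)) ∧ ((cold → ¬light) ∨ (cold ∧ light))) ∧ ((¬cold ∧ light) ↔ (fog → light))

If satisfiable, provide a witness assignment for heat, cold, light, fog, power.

heat: False, cold: False, light: True, fog: False, power: False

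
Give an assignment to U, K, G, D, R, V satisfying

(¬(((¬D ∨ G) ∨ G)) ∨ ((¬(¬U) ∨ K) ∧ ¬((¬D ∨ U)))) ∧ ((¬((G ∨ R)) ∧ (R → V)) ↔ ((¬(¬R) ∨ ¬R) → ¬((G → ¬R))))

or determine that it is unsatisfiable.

U = True; K = False; G = False; D = True; R = True; V = True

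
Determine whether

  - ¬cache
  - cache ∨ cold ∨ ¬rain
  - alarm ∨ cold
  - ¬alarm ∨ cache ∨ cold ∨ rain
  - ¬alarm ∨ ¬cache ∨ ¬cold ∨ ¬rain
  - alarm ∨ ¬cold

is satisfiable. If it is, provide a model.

Unit clause (¬cache) forces cache = False.
Set rain = False.
Try alarm = False:
  (alarm ∨ cold) forces cold = True.
  clause (alarm ∨ ¬cold) is falsified — backtrack.
So alarm = True.
  then (¬alarm ∨ cache ∨ cold ∨ rain) forces cold = True.
All clauses satisfied.

rain = False, alarm = True, cache = False, cold = True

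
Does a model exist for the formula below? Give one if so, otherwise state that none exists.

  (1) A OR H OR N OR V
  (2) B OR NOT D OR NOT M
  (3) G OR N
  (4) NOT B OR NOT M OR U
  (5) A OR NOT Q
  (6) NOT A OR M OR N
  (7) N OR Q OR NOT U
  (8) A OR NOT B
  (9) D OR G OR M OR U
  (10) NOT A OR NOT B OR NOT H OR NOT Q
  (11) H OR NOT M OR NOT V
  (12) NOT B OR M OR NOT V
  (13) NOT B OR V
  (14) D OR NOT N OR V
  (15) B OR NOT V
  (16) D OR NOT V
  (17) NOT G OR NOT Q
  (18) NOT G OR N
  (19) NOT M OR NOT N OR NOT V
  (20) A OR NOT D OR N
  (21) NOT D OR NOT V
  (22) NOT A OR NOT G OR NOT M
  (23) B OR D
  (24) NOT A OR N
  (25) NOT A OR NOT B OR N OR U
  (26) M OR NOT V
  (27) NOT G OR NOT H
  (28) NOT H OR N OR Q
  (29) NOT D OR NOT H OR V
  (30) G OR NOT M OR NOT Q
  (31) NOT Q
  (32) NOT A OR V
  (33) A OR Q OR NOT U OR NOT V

B: False, H: False, V: False, Q: False, N: True, D: True, U: False, M: False, A: False, G: True

Unit clause (NOT Q) forces Q = False.
Set B = False.
  then (B OR NOT V) forces V = False.
  then (B OR D) forces D = True.
  then (NOT D OR NOT H OR V) forces H = False.
  then (NOT A OR V) forces A = False.
  then (A OR H OR N OR V) forces N = True.
  then (B OR NOT D OR NOT M) forces M = False.
Set U = False.
Set G = True.
All clauses satisfied.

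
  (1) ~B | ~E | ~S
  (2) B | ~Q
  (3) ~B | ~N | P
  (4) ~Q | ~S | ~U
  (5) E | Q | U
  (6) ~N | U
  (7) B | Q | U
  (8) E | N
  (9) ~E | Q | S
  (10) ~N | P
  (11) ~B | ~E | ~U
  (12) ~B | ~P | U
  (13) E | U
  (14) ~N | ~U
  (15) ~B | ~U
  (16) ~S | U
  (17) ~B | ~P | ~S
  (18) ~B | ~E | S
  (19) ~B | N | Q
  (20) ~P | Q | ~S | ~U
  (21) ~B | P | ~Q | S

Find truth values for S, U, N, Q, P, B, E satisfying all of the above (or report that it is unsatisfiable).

S = True, U = True, N = False, Q = False, P = False, B = False, E = True

Set S = True.
  then (~S | U) forces U = True.
  then (~Q | ~S | ~U) forces Q = False.
  then (~N | ~U) forces N = False.
  then (~B | ~U) forces B = False.
  then (~P | Q | ~S | ~U) forces P = False.
  then (E | N) forces E = True.
All clauses satisfied.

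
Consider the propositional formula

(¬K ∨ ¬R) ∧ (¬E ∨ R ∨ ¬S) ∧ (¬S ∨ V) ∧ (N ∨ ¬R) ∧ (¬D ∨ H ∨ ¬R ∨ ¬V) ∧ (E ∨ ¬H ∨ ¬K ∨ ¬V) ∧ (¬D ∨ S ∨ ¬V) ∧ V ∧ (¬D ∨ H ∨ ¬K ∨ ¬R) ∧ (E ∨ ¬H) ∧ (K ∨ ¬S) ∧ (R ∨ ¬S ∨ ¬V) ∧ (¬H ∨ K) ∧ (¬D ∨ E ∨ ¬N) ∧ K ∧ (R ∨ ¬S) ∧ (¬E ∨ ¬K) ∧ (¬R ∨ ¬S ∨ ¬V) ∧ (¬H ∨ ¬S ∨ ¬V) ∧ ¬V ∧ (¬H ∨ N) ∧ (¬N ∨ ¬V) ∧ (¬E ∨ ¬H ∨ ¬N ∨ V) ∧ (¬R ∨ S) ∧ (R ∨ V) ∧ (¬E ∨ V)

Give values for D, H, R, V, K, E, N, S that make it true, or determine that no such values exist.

Unsatisfiable — no assignment works.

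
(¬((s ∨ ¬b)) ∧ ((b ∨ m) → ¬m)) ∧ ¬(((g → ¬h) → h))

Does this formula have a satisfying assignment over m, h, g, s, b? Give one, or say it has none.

m = False, h = False, g = False, s = False, b = True

  ¬((s ∨ ¬b)) ∧ ((b ∨ m) → ¬m) = True
    ¬((s ∨ ¬b)) = True
      s ∨ ¬b = False
        ¬b = False
    (b ∨ m) → ¬m = True
      b ∨ m = True
      ¬m = True
  ¬(((g → ¬h) → h)) = True
    (g → ¬h) → h = False
      g → ¬h = True
        ¬h = True
Both conjuncts True, so the formula holds.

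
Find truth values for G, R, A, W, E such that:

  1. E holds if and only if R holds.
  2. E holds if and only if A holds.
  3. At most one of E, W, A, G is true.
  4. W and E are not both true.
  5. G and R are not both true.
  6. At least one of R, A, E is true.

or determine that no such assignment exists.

Unsatisfiable — no assignment works.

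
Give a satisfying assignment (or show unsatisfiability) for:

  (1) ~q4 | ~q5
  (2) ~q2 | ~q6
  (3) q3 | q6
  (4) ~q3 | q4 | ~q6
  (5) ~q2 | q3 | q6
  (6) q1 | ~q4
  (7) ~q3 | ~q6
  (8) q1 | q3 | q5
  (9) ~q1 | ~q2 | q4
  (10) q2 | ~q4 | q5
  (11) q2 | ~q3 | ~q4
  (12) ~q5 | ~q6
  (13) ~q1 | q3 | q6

Set q1 = False.
  then (q1 | ~q4) forces q4 = False.
Set q2 = True.
  then (~q2 | ~q6) forces q6 = False.
  then (q3 | q6) forces q3 = True.
Set q5 = True.
All clauses satisfied.

q1: False, q2: True, q3: True, q4: False, q5: True, q6: False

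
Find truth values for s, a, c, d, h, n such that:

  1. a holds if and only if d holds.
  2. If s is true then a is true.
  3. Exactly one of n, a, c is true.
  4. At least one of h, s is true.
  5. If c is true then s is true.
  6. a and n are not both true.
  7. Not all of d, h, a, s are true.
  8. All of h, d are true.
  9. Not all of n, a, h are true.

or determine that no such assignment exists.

s = False, a = True, c = False, d = True, h = True, n = False

  (1) a=T, d=T — same ✓
  (2) s=F ⇒ a: vacuous ✓
  (3) {n, a, c}: 1 true — exactly one ✓
  (4) {h, s}: 1 true — at least one ✓
  (5) c=F ⇒ s: vacuous ✓
  (6) a=T, n=F — not both ✓
  (7) {d, h, a, s}: 3/4 true — not all ✓
  (8) {h, d}: all 2 true ✓
  (9) {n, a, h}: 2/3 true — not all ✓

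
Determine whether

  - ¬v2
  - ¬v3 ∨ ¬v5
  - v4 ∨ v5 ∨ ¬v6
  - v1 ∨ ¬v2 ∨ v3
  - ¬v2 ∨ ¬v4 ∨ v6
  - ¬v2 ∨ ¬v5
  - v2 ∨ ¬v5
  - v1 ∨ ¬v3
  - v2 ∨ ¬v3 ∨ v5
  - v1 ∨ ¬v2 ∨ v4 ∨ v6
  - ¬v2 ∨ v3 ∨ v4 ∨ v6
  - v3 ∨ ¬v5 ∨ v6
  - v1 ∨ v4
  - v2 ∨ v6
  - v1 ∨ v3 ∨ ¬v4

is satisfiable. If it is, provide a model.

Unit clause (¬v2) forces v2 = False.
In (v2 ∨ ¬v5) only ¬v5 is left, so v5 = False.
In (v2 ∨ ¬v3 ∨ v5) only ¬v3 is left, so v3 = False.
In (v2 ∨ v6) only v6 is left, so v6 = True.
In (v4 ∨ v5 ∨ ¬v6) only v4 is left, so v4 = True.
In (v1 ∨ v3 ∨ ¬v4) only v1 is left, so v1 = True.
All clauses satisfied.

v1=T, v2=F, v3=F, v4=T, v5=F, v6=T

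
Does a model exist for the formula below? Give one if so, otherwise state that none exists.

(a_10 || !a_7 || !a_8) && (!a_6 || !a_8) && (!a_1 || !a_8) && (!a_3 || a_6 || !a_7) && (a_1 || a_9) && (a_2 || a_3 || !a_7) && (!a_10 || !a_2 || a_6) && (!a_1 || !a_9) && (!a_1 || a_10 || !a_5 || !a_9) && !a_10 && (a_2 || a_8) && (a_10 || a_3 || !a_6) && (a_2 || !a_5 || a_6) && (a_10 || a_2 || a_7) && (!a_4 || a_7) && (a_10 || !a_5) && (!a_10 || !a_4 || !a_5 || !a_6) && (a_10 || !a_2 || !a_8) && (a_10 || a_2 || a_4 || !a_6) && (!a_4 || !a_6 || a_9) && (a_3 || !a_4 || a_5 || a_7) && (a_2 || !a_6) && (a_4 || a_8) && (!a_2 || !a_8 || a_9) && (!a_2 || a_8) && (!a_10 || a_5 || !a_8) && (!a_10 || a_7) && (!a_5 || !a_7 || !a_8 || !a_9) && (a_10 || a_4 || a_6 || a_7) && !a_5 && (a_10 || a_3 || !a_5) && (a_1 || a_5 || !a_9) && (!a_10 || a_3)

Case a_2 = True:
  (!a_10) forces a_10 = False.
  (a_10 || !a_5) forces a_5 = False.
  (a_10 || !a_2 || !a_8) forces a_8 = False.
  Clause (!a_2 || a_8) is falsified — contradiction.
Case a_2 = False:
  (!a_10) forces a_10 = False.
  (a_2 || a_8) forces a_8 = True.
  (a_10 || !a_7 || !a_8) forces a_7 = False.
  Clause (a_10 || a_2 || a_7) is falsified — contradiction.
Both cases fail, so the formula is unsatisfiable.

Unsatisfiable — no assignment works.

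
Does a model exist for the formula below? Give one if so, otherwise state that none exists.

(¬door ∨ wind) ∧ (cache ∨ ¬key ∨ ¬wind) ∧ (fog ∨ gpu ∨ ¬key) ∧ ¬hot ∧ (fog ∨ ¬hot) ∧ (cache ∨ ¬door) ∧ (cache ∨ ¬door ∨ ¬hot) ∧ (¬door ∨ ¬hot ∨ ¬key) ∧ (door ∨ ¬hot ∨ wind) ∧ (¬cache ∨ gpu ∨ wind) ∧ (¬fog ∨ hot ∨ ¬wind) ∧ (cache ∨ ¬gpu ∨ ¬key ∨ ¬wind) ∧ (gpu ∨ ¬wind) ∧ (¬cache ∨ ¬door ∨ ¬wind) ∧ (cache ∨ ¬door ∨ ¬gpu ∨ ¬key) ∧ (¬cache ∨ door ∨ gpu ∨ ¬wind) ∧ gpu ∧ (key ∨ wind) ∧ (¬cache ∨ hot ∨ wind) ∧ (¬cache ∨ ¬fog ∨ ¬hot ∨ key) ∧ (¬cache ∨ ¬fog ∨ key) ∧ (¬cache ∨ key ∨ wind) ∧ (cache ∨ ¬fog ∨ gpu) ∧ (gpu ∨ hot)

fog = False, wind = True, gpu = True, key = False, hot = False, door = False, cache = True

Unit clause (¬hot) forces hot = False.
Unit clause (gpu) forces gpu = True.
Set fog = False.
Set wind = True.
Set key = False.
Try door = True:
  (cache ∨ ¬door) forces cache = True.
  clause (¬cache ∨ ¬door ∨ ¬wind) is falsified — backtrack.
So door = False.
Set cache = True.
All clauses satisfied.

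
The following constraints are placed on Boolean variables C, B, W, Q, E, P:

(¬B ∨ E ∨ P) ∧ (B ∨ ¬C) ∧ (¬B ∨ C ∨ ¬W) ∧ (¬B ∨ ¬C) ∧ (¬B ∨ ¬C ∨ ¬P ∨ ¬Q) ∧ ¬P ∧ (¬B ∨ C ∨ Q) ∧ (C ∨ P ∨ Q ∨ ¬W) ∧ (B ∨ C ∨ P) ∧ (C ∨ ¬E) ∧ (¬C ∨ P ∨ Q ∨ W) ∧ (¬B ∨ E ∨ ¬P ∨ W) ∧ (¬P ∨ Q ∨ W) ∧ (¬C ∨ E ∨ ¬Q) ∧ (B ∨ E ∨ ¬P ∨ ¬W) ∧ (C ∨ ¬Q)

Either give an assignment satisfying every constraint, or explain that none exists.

Case C = True:
  (B ∨ ¬C) forces B = True.
  Clause (¬B ∨ ¬C) is falsified — contradiction.
Case C = False:
  (¬P) forces P = False.
  (B ∨ C ∨ P) forces B = True.
  (¬B ∨ E ∨ P) forces E = True.
  Clause (C ∨ ¬E) is falsified — contradiction.
Both cases fail, so the formula is unsatisfiable.

UNSATISFIABLE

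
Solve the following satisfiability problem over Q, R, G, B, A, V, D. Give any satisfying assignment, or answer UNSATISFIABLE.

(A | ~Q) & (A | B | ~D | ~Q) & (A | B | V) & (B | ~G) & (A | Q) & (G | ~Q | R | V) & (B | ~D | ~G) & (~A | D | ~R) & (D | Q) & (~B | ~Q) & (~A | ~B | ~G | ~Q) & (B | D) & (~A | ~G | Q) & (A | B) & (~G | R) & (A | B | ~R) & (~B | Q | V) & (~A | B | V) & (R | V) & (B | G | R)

Set Q = True.
  then (A | ~Q) forces A = True.
  then (~B | ~Q) forces B = False.
  then (B | D) forces D = True.
  then (~A | B | V) forces V = True.
  then (B | ~G) forces G = False.
  then (B | G | R) forces R = True.
All clauses satisfied.

Q = True, R = True, G = False, B = False, A = True, V = True, D = True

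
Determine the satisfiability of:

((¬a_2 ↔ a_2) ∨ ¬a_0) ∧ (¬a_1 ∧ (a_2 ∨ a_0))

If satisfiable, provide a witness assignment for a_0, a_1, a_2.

a_0 = False; a_1 = False; a_2 = True

  (¬a_2 ↔ a_2) ∨ ¬a_0 = True
    ¬a_2 ↔ a_2 = False
      ¬a_2 = False
    ¬a_0 = True
  ¬a_1 ∧ (a_2 ∨ a_0) = True
    ¬a_1 = True
    a_2 ∨ a_0 = True
Both conjuncts True, so the formula holds.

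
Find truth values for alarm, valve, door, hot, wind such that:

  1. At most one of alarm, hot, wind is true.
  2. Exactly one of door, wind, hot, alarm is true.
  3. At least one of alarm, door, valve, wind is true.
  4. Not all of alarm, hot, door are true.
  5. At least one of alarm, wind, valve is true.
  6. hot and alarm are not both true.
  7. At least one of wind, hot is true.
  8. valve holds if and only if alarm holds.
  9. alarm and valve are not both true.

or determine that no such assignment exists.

alarm=F; valve=F; door=F; hot=F; wind=T

  (1) {alarm, hot, wind}: 1 true — at most one ✓
  (2) {door, wind, hot, alarm}: 1 true — exactly one ✓
  (3) {alarm, door, valve, wind}: 1 true — at least one ✓
  (4) {alarm, hot, door}: 0/3 true — not all ✓
  (5) {alarm, wind, valve}: 1 true — at least one ✓
  (6) hot=F, alarm=F — not both ✓
  (7) {wind, hot}: 1 true — at least one ✓
  (8) valve=F, alarm=F — same ✓
  (9) alarm=F, valve=F — not both ✓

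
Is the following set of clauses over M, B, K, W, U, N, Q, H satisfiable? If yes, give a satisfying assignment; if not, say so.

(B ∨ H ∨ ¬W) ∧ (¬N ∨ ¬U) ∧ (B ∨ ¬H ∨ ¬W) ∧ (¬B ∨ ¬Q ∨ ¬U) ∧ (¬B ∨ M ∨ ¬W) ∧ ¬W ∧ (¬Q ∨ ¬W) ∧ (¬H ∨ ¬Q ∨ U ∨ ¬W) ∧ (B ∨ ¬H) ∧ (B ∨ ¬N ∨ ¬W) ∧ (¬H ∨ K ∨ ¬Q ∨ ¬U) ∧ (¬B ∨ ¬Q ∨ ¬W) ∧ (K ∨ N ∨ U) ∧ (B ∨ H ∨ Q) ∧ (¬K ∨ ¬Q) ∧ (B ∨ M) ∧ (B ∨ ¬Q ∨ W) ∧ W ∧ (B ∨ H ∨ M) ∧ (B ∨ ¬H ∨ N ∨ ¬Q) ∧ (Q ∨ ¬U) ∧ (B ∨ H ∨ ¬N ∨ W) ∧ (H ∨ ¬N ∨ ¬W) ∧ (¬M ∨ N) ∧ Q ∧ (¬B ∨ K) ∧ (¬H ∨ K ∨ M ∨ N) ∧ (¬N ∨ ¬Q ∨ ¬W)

Case W = True:
  Clause (¬W) is falsified — contradiction.
Case W = False:
  Clause (W) is falsified — contradiction.
Both cases fail, so the formula is unsatisfiable.

No satisfying assignment exists.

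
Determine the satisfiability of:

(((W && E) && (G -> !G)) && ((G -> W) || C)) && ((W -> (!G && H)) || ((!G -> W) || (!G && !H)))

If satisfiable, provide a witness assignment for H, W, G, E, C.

H = False; W = True; G = False; E = True; C = True

  ((W && E) && (G -> !G)) && ((G -> W) || C) = True
    (W && E) && (G -> !G) = True
      W && E = True
      G -> !G = True
        !G = True
    (G -> W) || C = True
      G -> W = True
  (W -> (!G && H)) || ((!G -> W) || (!G && !H)) = True
    W -> (!G && H) = False
      !G && H = False
        !G = True
    (!G -> W) || (!G && !H) = True
      !G -> W = True
        !G = True
      !G && !H = True
        !G = True
        !H = True
Both conjuncts True, so the formula holds.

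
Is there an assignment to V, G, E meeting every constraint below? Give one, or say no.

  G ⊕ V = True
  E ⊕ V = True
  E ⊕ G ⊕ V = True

V = True, G = False, E = False

G ⊕ V = F ⊕ T = True ✓
E ⊕ V = F ⊕ T = True ✓
E ⊕ G ⊕ V = F ⊕ F ⊕ T = True ✓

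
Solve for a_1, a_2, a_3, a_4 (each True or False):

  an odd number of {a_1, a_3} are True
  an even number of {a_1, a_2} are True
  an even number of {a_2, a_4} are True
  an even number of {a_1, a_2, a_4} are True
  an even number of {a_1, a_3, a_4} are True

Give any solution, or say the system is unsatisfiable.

Unsatisfiable — no assignment works.

Adding constraints 1, 2, 4, 5 mod 2: every variable appears an even number of times on the left, so the left side is 0.
But the right sides sum to 1 (mod 2). 0 ≠ 1 — the system is inconsistent.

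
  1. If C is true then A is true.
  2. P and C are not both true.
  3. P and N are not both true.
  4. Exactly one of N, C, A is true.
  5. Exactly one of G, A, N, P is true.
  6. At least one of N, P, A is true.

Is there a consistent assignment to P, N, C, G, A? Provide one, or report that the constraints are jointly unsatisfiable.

P = False, N = False, C = False, G = False, A = True

  (1) C=F ⇒ A: vacuous ✓
  (2) P=F, C=F — not both ✓
  (3) P=F, N=F — not both ✓
  (4) {N, C, A}: 1 true — exactly one ✓
  (5) {G, A, N, P}: 1 true — exactly one ✓
  (6) {N, P, A}: 1 true — at least one ✓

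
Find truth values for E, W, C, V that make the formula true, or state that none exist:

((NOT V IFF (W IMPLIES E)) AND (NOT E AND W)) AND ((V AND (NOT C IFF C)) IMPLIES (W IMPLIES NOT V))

E = False, W = True, C = False, V = True

  (NOT V IFF (W IMPLIES E)) AND (NOT E AND W) = True
    NOT V IFF (W IMPLIES E) = True
      NOT V = False
      W IMPLIES E = False
    NOT E AND W = True
      NOT E = True
  (V AND (NOT C IFF C)) IMPLIES (W IMPLIES NOT V) = True
    V AND (NOT C IFF C) = False
      NOT C IFF C = False
        NOT C = True
    W IMPLIES NOT V = False
      NOT V = False
Both conjuncts True, so the formula holds.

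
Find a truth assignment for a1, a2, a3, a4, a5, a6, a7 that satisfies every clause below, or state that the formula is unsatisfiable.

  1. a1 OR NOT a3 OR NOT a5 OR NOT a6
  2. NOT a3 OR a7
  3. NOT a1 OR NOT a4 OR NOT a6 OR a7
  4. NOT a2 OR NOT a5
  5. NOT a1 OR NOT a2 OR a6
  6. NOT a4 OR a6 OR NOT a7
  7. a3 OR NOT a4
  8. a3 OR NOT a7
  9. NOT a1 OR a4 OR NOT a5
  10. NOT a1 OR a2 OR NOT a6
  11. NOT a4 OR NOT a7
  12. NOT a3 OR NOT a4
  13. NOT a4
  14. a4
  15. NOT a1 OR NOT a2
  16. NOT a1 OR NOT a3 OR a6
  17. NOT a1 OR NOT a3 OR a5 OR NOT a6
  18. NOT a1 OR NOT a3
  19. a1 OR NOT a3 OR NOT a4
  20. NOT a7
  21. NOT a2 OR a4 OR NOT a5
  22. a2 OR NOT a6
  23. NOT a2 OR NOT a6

Unsatisfiable — no assignment works.

Case a4 = True:
  Clause (NOT a4) is falsified — contradiction.
Case a4 = False:
  Clause (a4) is falsified — contradiction.
Both cases fail, so the formula is unsatisfiable.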